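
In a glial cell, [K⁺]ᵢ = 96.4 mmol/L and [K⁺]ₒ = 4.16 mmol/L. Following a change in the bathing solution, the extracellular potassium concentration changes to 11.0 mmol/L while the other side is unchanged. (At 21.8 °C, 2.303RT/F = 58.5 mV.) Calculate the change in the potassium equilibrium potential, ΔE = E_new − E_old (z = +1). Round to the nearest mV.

E_old = (58.5/1)·log₁₀(4.16/96.4) = -79.85 mV
E_new = (58.5/1)·log₁₀(11.0/96.4) = -55.15 mV
ΔE = -55.15 − (-79.85) = 24.70 mV

25 mV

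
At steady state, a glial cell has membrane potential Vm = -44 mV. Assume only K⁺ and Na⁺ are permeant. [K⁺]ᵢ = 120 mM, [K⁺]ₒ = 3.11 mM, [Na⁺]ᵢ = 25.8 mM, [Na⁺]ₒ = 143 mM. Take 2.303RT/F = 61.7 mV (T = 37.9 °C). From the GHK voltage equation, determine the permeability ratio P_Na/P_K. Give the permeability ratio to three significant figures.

0.146

Let α = P_Na/P_K. GHK: Vm = 61.7·log₁₀[(Kₒ + α·Naₒ)/(Kᵢ + α·Naᵢ)].
10^(Vm/61.7) = 10^(-44.0/61.7) = 0.19359
So 0.19359·(Kᵢ + α·Naᵢ) = Kₒ + α·Naₒ → α = (0.19359·120.0 − 3.11) / (143.0 − 0.19359·25.8)
α = (23.23 − 3.11) / (143.0 − 4.994) = 20.12/138 = 0.1458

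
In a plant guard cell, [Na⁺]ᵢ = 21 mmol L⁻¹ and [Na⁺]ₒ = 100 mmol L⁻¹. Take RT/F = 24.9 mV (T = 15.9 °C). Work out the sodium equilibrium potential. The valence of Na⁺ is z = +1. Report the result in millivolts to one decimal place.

38.9 mV

E = (24.9/z) · ln([Na⁺]_out/[Na⁺]_in) with z = +1.
= (24.9/1) · ln(100/21) = 24.90 · ln(4.762)
= 24.90 · (1.5606) = 38.86 mV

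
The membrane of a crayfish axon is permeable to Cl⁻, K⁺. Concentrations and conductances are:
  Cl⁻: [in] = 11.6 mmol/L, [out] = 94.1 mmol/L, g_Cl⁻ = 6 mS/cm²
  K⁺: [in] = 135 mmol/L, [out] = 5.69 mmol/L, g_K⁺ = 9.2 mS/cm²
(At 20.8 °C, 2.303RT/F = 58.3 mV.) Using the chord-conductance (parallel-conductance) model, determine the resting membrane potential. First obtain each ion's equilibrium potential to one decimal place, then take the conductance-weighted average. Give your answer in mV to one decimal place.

-69.5 mV

E_Cl⁻ = (58.3/-1)·log₁₀(94.1/11.6) = -53.0 mV
E_K⁺ = (58.3/1)·log₁₀(5.69/135) = -80.2 mV
Vm = (Σ gᵢEᵢ)/(Σ gᵢ) = (6·-53.0 + 9.2·-80.2) / (6 + 9.2)
= -1055.84 / 15.2 = -69.46 mV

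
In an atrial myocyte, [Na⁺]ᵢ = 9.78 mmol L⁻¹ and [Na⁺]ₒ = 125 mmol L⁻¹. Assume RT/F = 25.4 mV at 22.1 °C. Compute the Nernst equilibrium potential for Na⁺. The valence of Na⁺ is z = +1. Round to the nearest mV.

E = (25.4/z) · ln([Na⁺]_out/[Na⁺]_in) with z = +1.
= (25.4/1) · ln(125/9.78) = 25.40 · ln(12.78)
= 25.40 · (2.5480) = 64.72 mV

65 mV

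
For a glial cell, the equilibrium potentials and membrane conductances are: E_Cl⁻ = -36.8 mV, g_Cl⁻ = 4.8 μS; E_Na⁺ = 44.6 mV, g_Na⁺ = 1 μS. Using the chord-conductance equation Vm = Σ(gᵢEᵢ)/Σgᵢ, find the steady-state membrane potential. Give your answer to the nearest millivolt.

-23 mV

Σ gᵢEᵢ = 4.8·(-36.8) + 1·(44.6) = -132.04
Σ gᵢ = 4.8 + 1 = 5.8
Vm = -132.04 / 5.8 = -22.77 mV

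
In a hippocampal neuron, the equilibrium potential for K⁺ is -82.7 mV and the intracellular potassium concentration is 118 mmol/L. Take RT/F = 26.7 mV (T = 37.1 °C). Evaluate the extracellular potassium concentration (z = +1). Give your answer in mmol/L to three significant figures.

5.33 mmol/L

Nernst: E = (26.7/1) · ln([out]/[in]), so ln([out]/[in]) = -82.7 × 1 / 26.7 = -3.0974.
[out]/[in] = e^(-3.0974) = 0.04517.
[out] = 0.04517 × 118 = 5.33 mmol/L.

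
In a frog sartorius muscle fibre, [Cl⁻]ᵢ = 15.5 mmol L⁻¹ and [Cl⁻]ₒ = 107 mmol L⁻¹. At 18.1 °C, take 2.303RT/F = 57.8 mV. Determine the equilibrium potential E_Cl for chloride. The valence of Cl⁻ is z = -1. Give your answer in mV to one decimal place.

E = (57.8/z) · log₁₀([Cl⁻]_out/[Cl⁻]_in) with z = -1.
For an anion, dividing by z = -1 reverses the sign.
= (57.8/-1) · log₁₀(107/15.5) = -57.80 · log₁₀(6.903)
= -57.80 · (0.8391) = -48.50 mV

-48.5 mV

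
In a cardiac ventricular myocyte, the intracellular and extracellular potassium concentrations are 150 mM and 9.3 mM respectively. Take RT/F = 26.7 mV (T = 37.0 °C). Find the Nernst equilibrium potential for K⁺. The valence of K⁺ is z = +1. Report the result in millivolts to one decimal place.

-74.2 mV

E = (26.7/z) · ln([K⁺]_out/[K⁺]_in) with z = +1.
= (26.7/1) · ln(9.3/150) = 26.70 · ln(0.062)
= 26.70 · (-2.7806) = -74.24 mV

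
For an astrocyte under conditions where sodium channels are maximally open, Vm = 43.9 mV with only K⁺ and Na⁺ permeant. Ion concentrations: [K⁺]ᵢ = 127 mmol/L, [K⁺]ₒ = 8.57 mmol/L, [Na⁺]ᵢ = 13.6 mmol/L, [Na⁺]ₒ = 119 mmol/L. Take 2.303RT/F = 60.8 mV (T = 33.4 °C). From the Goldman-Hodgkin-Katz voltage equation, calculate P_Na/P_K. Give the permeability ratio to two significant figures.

14

Let α = P_Na/P_K. GHK: Vm = 60.8·log₁₀[(Kₒ + α·Naₒ)/(Kᵢ + α·Naᵢ)].
10^(Vm/60.8) = 10^(43.9/60.8) = 5.2728
So 5.2728·(Kᵢ + α·Naᵢ) = Kₒ + α·Naₒ → α = (5.2728·127.0 − 8.57) / (119.0 − 5.2728·13.6)
α = (669.6 − 8.57) / (119.0 − 71.71) = 661.1/47.29 = 13.98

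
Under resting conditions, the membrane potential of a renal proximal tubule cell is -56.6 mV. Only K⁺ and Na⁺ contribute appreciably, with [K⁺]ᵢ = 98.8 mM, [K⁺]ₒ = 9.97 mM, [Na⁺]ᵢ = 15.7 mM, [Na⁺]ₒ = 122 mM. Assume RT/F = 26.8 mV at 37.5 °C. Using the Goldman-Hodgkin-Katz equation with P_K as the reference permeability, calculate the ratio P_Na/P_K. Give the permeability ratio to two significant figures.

Let α = P_Na/P_K. GHK: Vm = 26.8·ln[(Kₒ + α·Naₒ)/(Kᵢ + α·Naᵢ)].
e^(Vm/26.8) = e^(-56.6/26.8) = 0.121
So 0.121·(Kᵢ + α·Naᵢ) = Kₒ + α·Naₒ → α = (0.121·98.8 − 9.97) / (122.0 − 0.121·15.7)
α = (11.96 − 9.97) / (122.0 − 1.9) = 1.985/120.1 = 0.01653

0.017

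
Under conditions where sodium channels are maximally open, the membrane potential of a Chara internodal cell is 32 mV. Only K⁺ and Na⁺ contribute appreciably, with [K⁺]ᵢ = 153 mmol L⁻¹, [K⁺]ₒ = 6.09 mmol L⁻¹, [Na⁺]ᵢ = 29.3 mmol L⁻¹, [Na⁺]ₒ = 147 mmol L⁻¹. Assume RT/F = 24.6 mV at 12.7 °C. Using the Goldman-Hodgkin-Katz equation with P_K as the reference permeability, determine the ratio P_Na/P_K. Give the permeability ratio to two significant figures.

Let α = P_Na/P_K. GHK: Vm = 24.6·ln[(Kₒ + α·Naₒ)/(Kᵢ + α·Naᵢ)].
e^(Vm/24.6) = e^(32.0/24.6) = 3.6723
So 3.6723·(Kᵢ + α·Naᵢ) = Kₒ + α·Naₒ → α = (3.6723·153.0 − 6.09) / (147.0 − 3.6723·29.3)
α = (561.9 − 6.09) / (147.0 − 107.6) = 555.8/39.4 = 14.11

14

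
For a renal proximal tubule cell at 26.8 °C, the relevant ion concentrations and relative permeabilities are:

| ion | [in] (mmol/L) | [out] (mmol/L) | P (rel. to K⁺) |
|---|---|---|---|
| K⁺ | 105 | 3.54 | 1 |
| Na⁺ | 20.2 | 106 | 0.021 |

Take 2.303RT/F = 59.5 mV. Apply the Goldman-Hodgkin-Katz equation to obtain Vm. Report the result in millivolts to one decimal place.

-75.1 mV

Vm = 59.5 · log₁₀[(Σ P·[cation]ₒ + Σ P·[anion]ᵢ) / (Σ P·[cation]ᵢ + Σ P·[anion]ₒ)]
Numerator = 1×3.54 + 0.021×106 = 5.766
Denominator = 1×105 + 0.021×20.2 = 105.4
Vm = 59.5 · log₁₀(0.054693) = 59.5 × (-1.2621) = -75.09 mV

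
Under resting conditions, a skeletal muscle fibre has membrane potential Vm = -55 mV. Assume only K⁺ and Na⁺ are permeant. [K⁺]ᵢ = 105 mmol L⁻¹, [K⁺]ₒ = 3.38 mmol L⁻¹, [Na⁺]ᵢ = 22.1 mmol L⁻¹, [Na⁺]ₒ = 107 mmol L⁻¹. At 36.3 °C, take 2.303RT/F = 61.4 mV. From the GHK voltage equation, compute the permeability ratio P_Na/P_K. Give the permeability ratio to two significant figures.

Let α = P_Na/P_K. GHK: Vm = 61.4·log₁₀[(Kₒ + α·Naₒ)/(Kᵢ + α·Naᵢ)].
10^(Vm/61.4) = 10^(-55.0/61.4) = 0.12713
So 0.12713·(Kᵢ + α·Naᵢ) = Kₒ + α·Naₒ → α = (0.12713·105.0 − 3.38) / (107.0 − 0.12713·22.1)
α = (13.35 − 3.38) / (107.0 − 2.809) = 9.968/104.2 = 0.09567

0.096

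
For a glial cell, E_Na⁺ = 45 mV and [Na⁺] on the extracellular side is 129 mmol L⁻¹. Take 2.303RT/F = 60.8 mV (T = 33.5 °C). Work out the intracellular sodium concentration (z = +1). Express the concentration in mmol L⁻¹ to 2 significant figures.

Nernst: E = (60.8/1) · log₁₀([out]/[in]), so log₁₀([out]/[in]) = 45.0 × 1 / 60.8 = 0.7401.
[out]/[in] = 10^(0.7401) = 5.497.
[in] = 129 / 5.497 = 23.47 mmol L⁻¹.

23 mmol L⁻¹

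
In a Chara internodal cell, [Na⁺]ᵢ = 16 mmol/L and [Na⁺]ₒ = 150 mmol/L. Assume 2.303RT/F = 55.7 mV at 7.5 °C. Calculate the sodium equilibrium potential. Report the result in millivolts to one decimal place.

E = (55.7/z) · log₁₀([Na⁺]_out/[Na⁺]_in) with z = +1.
= (55.7/1) · log₁₀(150/16) = 55.70 · log₁₀(9.375)
= 55.70 · (0.9720) = 54.14 mV

54.1 mV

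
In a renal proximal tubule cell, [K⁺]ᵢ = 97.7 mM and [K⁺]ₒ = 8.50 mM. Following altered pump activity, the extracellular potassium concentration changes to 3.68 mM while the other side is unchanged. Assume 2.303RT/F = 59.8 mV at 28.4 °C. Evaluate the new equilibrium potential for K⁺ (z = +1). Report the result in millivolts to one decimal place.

-85.2 mV

After the shift: [K⁺]_out = 3.68, [K⁺]_in = 97.7 mM.
E_new = (59.8/1)·log₁₀(3.68/97.7) = 59.80 · (-1.4240) = -85.16 mV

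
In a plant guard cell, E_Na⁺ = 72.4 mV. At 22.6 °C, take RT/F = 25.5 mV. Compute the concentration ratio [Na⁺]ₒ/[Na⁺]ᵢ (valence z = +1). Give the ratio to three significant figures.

17.1

ln([out]/[in]) = E·z/(25.5) = 72.4 × 1 / 25.5 = 2.8392
[out]/[in] = e^(2.8392) = 17.1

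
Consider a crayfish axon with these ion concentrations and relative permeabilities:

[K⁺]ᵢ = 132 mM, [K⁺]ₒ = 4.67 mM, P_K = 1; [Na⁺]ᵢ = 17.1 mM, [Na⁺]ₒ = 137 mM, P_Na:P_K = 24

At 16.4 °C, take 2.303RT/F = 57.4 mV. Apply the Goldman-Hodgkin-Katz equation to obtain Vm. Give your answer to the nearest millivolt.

Vm = 57.4 · log₁₀[(Σ P·[cation]ₒ + Σ P·[anion]ᵢ) / (Σ P·[cation]ᵢ + Σ P·[anion]ₒ)]
Numerator = 1×4.67 + 24×137 = 3293
Denominator = 1×132 + 24×17.1 = 542.4
Vm = 57.4 · log₁₀(6.0706) = 57.4 × (0.7832) = 44.96 mV

45 mV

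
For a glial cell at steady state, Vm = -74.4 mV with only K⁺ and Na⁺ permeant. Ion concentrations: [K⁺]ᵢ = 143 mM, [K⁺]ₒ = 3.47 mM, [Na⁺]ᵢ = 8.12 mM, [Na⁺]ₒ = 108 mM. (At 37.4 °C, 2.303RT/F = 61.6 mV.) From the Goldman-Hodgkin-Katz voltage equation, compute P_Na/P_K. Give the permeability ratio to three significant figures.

0.0502

Let α = P_Na/P_K. GHK: Vm = 61.6·log₁₀[(Kₒ + α·Naₒ)/(Kᵢ + α·Naᵢ)].
10^(Vm/61.6) = 10^(-74.4/61.6) = 0.061974
So 0.061974·(Kᵢ + α·Naᵢ) = Kₒ + α·Naₒ → α = (0.061974·143.0 − 3.47) / (108.0 − 0.061974·8.12)
α = (8.862 − 3.47) / (108.0 − 0.5032) = 5.392/107.5 = 0.05016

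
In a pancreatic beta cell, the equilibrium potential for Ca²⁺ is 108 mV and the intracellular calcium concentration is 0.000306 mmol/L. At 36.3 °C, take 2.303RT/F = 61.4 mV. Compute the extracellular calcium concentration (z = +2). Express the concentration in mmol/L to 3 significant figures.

1.01 mmol/L

Nernst: E = (61.4/2) · log₁₀([out]/[in]), so log₁₀([out]/[in]) = 108.0 × 2 / 61.4 = 3.5179.
[out]/[in] = 10^(3.5179) = 3295.
[out] = 3295 × 0.000306 = 1.008 mmol/L.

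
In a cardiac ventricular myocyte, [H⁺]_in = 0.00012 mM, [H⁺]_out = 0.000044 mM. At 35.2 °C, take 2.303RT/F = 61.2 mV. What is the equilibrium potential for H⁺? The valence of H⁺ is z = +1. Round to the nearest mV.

-27 mV

E = (61.2/z) · log₁₀([H⁺]_out/[H⁺]_in) with z = +1.
= (61.2/1) · log₁₀(0.000044/0.00012) = 61.20 · log₁₀(0.3667)
= 61.20 · (-0.4357) = -26.67 mV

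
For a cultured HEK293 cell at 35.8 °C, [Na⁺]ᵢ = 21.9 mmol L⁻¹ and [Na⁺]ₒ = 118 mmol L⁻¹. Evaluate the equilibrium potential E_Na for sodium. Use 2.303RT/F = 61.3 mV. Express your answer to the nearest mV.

45 mV

E = (61.3/z) · log₁₀([Na⁺]_out/[Na⁺]_in) with z = +1.
= (61.3/1) · log₁₀(118/21.9) = 61.30 · log₁₀(5.388)
= 61.30 · (0.7314) = 44.84 mV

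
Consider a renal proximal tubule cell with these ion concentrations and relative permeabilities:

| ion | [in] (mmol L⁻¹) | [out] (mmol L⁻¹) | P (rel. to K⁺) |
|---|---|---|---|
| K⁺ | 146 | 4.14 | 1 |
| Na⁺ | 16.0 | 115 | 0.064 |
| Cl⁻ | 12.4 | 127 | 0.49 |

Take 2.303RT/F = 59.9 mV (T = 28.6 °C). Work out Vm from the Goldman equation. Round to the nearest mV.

-64 mV

Vm = 59.9 · log₁₀[(Σ P·[cation]ₒ + Σ P·[anion]ᵢ) / (Σ P·[cation]ᵢ + Σ P·[anion]ₒ)]
Numerator = 1×4.14 + 0.064×115 + 0.49×12.4 = 17.58
Denominator = 1×146 + 0.064×16.0 + 0.49×127 = 209.3
Vm = 59.9 · log₁₀(0.083994) = 59.9 × (-1.0758) = -64.44 mV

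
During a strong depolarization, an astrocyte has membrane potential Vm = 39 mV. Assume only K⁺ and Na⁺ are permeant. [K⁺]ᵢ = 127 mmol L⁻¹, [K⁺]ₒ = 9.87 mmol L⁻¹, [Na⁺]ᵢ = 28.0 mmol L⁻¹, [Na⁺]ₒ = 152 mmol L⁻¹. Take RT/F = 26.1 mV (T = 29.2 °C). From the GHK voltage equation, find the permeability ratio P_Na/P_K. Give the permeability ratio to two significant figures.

Let α = P_Na/P_K. GHK: Vm = 26.1·ln[(Kₒ + α·Naₒ)/(Kᵢ + α·Naᵢ)].
e^(Vm/26.1) = e^(39.0/26.1) = 4.456
So 4.456·(Kᵢ + α·Naᵢ) = Kₒ + α·Naₒ → α = (4.456·127.0 − 9.87) / (152.0 − 4.456·28.0)
α = (565.9 − 9.87) / (152.0 − 124.8) = 556/27.23 = 20.42

20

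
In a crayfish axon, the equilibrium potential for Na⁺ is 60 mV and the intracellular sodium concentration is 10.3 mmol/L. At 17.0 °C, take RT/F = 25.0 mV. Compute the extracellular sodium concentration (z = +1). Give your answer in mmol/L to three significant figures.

114 mmol/L

Nernst: E = (25.0/1) · ln([out]/[in]), so ln([out]/[in]) = 60.0 × 1 / 25.0 = 2.4000.
[out]/[in] = e^(2.4000) = 11.02.
[out] = 11.02 × 10.3 = 113.5 mmol/L.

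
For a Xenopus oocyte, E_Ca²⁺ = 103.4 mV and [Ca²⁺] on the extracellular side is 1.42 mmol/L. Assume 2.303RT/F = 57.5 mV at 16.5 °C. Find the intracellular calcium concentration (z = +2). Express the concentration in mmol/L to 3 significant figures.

0.000360 mmol/L

Nernst: E = (57.5/2) · log₁₀([out]/[in]), so log₁₀([out]/[in]) = 103.4 × 2 / 57.5 = 3.5965.
[out]/[in] = 10^(3.5965) = 3949.
[in] = 1.42 / 3949 = 0.0003596 mmol/L.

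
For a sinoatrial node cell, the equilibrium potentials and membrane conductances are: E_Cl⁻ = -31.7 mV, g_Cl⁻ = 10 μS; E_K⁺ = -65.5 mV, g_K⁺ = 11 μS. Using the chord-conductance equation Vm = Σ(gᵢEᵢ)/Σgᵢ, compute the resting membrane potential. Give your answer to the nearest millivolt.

-49 mV

Σ gᵢEᵢ = 10·(-31.7) + 11·(-65.5) = -1037.50
Σ gᵢ = 10 + 11 = 21
Vm = -1037.50 / 21 = -49.40 mV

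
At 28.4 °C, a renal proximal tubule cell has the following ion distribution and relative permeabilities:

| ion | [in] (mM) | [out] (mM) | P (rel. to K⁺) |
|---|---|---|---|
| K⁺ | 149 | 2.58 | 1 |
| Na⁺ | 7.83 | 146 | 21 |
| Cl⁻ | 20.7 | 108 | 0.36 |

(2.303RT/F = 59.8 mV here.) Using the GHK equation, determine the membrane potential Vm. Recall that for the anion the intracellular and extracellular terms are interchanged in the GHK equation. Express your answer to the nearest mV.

Vm = 59.8 · log₁₀[(Σ P·[cation]ₒ + Σ P·[anion]ᵢ) / (Σ P·[cation]ᵢ + Σ P·[anion]ₒ)]
Numerator = 1×2.58 + 21×146 + 0.36×20.7 = 3076
Denominator = 1×149 + 21×7.83 + 0.36×108 = 352.3
Vm = 59.8 · log₁₀(8.731) = 59.8 × (0.9411) = 56.28 mV

56 mV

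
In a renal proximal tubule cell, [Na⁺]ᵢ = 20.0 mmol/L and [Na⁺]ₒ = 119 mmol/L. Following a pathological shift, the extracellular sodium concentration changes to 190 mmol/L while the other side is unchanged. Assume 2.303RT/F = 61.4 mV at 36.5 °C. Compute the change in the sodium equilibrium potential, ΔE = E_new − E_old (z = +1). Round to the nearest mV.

E_old = (61.4/1)·log₁₀(119/20.0) = 47.56 mV
E_new = (61.4/1)·log₁₀(190/20.0) = 60.03 mV
ΔE = 60.03 − (47.56) = 12.48 mV

12 mV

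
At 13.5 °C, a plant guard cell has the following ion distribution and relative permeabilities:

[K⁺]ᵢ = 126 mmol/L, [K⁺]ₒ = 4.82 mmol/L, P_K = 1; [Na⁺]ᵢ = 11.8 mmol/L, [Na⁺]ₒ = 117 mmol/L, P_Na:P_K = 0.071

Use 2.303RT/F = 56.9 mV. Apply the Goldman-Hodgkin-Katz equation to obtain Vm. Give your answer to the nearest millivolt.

Vm = 56.9 · log₁₀[(Σ P·[cation]ₒ + Σ P·[anion]ᵢ) / (Σ P·[cation]ᵢ + Σ P·[anion]ₒ)]
Numerator = 1×4.82 + 0.071×117 = 13.13
Denominator = 1×126 + 0.071×11.8 = 126.8
Vm = 56.9 · log₁₀(0.10349) = 56.9 × (-0.9851) = -56.05 mV

-56 mV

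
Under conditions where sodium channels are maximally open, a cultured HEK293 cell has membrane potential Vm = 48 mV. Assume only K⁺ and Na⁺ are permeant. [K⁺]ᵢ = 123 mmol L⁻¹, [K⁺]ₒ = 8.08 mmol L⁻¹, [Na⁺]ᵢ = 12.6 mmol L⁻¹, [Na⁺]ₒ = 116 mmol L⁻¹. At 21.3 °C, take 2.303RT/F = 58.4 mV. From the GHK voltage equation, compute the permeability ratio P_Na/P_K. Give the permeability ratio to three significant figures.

25.0

Let α = P_Na/P_K. GHK: Vm = 58.4·log₁₀[(Kₒ + α·Naₒ)/(Kᵢ + α·Naᵢ)].
10^(Vm/58.4) = 10^(48.0/58.4) = 6.6362
So 6.6362·(Kᵢ + α·Naᵢ) = Kₒ + α·Naₒ → α = (6.6362·123.0 − 8.08) / (116.0 − 6.6362·12.6)
α = (816.2 − 8.08) / (116.0 − 83.62) = 808.2/32.38 = 24.96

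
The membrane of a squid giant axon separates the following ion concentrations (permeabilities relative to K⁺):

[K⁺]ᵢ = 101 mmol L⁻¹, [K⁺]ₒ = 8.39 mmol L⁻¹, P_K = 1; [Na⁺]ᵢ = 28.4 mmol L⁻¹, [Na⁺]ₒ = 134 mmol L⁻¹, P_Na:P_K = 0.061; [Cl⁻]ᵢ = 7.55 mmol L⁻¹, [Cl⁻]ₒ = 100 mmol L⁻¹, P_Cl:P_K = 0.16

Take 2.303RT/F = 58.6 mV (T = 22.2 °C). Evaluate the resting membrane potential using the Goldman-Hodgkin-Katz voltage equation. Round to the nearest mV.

Vm = 58.6 · log₁₀[(Σ P·[cation]ₒ + Σ P·[anion]ᵢ) / (Σ P·[cation]ᵢ + Σ P·[anion]ₒ)]
Numerator = 1×8.39 + 0.061×134 + 0.16×7.55 = 17.77
Denominator = 1×101 + 0.061×28.4 + 0.16×100 = 118.7
Vm = 58.6 · log₁₀(0.14968) = 58.6 × (-0.8248) = -48.34 mV

-48 mV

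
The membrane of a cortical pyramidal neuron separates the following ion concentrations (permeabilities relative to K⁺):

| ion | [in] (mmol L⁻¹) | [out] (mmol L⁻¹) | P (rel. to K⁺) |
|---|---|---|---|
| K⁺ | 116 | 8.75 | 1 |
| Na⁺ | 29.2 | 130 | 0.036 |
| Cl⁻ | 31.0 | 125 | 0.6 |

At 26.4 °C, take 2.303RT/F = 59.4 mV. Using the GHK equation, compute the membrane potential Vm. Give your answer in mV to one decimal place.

Vm = 59.4 · log₁₀[(Σ P·[cation]ₒ + Σ P·[anion]ᵢ) / (Σ P·[cation]ᵢ + Σ P·[anion]ₒ)]
Numerator = 1×8.75 + 0.036×130 + 0.6×31.0 = 32.03
Denominator = 1×116 + 0.036×29.2 + 0.6×125 = 192.1
Vm = 59.4 · log₁₀(0.16678) = 59.4 × (-0.7779) = -46.20 mV

-46.2 mV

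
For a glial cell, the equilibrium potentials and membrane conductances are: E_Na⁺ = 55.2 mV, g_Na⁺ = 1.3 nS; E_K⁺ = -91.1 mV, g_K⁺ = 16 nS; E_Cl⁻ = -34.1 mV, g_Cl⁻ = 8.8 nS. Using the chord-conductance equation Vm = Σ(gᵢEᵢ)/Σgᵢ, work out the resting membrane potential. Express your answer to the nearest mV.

Σ gᵢEᵢ = 1.3·(55.2) + 16·(-91.1) + 8.8·(-34.1) = -1685.92
Σ gᵢ = 1.3 + 16 + 8.8 = 26.1
Vm = -1685.92 / 26.1 = -64.59 mV

-65 mV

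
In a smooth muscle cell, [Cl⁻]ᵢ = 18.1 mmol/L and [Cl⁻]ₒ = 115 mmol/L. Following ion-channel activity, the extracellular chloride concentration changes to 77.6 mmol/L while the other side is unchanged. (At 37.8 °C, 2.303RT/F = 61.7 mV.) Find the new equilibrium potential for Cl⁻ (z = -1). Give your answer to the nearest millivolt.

After the shift: [Cl⁻]_out = 77.6, [Cl⁻]_in = 18.1 mmol/L.
E_new = (61.7/-1)·log₁₀(77.6/18.1) = -61.70 · (0.6322) = -39.01 mV

-39 mV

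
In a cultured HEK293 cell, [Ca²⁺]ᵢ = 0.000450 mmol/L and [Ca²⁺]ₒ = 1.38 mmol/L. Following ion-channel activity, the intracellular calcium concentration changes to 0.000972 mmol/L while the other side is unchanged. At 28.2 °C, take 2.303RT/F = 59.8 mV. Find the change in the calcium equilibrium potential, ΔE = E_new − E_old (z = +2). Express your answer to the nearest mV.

E_old = (59.8/2)·log₁₀(1.38/0.000450) = 104.25 mV
E_new = (59.8/2)·log₁₀(1.38/0.000972) = 94.25 mV
ΔE = 94.25 − (104.25) = -10.00 mV

-10 mV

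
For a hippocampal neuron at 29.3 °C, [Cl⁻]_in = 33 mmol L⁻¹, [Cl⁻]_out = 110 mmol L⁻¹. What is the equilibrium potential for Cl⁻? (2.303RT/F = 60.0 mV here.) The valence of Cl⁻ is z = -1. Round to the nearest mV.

E = (60.0/z) · log₁₀([Cl⁻]_out/[Cl⁻]_in) with z = -1.
For an anion, dividing by z = -1 reverses the sign.
= (60.0/-1) · log₁₀(110/33) = -60.00 · log₁₀(3.333)
= -60.00 · (0.5229) = -31.37 mV

-31 mV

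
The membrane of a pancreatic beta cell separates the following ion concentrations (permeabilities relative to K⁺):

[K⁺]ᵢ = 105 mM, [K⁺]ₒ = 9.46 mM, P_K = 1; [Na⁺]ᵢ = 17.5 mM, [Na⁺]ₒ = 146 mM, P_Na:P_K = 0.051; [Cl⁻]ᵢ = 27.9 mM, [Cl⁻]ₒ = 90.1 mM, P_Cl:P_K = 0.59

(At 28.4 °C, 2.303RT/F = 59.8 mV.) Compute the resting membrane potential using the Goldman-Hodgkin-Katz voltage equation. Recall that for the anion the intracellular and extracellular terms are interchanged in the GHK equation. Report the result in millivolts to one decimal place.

Vm = 59.8 · log₁₀[(Σ P·[cation]ₒ + Σ P·[anion]ᵢ) / (Σ P·[cation]ᵢ + Σ P·[anion]ₒ)]
Numerator = 1×9.46 + 0.051×146 + 0.59×27.9 = 33.37
Denominator = 1×105 + 0.051×17.5 + 0.59×90.1 = 159.1
Vm = 59.8 · log₁₀(0.20979) = 59.8 × (-0.6782) = -40.56 mV

-40.6 mV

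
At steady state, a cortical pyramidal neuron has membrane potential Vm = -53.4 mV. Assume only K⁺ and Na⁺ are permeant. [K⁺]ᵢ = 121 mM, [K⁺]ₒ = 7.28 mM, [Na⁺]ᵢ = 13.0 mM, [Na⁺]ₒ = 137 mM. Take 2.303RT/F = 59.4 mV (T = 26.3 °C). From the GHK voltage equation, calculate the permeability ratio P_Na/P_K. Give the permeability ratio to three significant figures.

0.0590

Let α = P_Na/P_K. GHK: Vm = 59.4·log₁₀[(Kₒ + α·Naₒ)/(Kᵢ + α·Naᵢ)].
10^(Vm/59.4) = 10^(-53.4/59.4) = 0.12619
So 0.12619·(Kᵢ + α·Naᵢ) = Kₒ + α·Naₒ → α = (0.12619·121.0 − 7.28) / (137.0 − 0.12619·13.0)
α = (15.27 − 7.28) / (137.0 − 1.64) = 7.988/135.4 = 0.05902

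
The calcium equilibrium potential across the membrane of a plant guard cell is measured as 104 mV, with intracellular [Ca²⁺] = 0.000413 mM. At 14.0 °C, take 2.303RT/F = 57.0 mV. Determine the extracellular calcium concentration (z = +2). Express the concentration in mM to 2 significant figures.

1.8 mM

Nernst: E = (57.0/2) · log₁₀([out]/[in]), so log₁₀([out]/[in]) = 104.0 × 2 / 57.0 = 3.6491.
[out]/[in] = 10^(3.6491) = 4458.
[out] = 4458 × 0.000413 = 1.841 mM.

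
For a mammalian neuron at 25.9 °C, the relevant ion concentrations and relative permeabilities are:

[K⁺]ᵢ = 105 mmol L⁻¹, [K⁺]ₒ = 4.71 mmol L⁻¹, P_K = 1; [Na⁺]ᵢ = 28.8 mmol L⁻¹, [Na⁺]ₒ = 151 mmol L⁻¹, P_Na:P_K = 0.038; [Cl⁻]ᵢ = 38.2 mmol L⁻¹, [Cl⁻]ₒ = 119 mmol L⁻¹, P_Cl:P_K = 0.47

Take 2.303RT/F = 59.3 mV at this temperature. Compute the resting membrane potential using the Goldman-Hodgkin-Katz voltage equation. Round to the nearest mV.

-45 mV

Vm = 59.3 · log₁₀[(Σ P·[cation]ₒ + Σ P·[anion]ᵢ) / (Σ P·[cation]ᵢ + Σ P·[anion]ₒ)]
Numerator = 1×4.71 + 0.038×151 + 0.47×38.2 = 28.4
Denominator = 1×105 + 0.038×28.8 + 0.47×119 = 162
Vm = 59.3 · log₁₀(0.17529) = 59.3 × (-0.7562) = -44.84 mV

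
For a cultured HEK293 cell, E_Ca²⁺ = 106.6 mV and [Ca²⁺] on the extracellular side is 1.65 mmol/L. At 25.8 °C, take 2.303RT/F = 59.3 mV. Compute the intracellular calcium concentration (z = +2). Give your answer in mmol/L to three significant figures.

0.000419 mmol/L

Nernst: E = (59.3/2) · log₁₀([out]/[in]), so log₁₀([out]/[in]) = 106.6 × 2 / 59.3 = 3.5953.
[out]/[in] = 10^(3.5953) = 3938.
[in] = 1.65 / 3938 = 0.000419 mmol/L.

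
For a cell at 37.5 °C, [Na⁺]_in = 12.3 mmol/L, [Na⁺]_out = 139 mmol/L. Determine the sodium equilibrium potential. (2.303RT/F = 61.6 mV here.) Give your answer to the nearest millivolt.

65 mV

E = (61.6/z) · log₁₀([Na⁺]_out/[Na⁺]_in) with z = +1.
= (61.6/1) · log₁₀(139/12.3) = 61.60 · log₁₀(11.3)
= 61.60 · (1.0531) = 64.87 mV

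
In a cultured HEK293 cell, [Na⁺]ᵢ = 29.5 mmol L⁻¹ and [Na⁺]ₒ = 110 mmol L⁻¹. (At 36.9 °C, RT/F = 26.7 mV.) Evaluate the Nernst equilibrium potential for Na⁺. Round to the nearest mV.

35 mV

E = (26.7/z) · ln([Na⁺]_out/[Na⁺]_in) with z = +1.
= (26.7/1) · ln(110/29.5) = 26.70 · ln(3.729)
= 26.70 · (1.3161) = 35.14 mV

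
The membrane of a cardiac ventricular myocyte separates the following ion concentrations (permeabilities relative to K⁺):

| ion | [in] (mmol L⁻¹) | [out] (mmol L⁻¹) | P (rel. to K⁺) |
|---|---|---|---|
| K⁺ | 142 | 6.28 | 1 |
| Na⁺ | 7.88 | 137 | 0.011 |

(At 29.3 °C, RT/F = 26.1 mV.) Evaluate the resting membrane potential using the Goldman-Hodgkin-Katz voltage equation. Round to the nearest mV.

-76 mV

Vm = 26.1 · ln[(Σ P·[cation]ₒ + Σ P·[anion]ᵢ) / (Σ P·[cation]ᵢ + Σ P·[anion]ₒ)]
Numerator = 1×6.28 + 0.011×137 = 7.787
Denominator = 1×142 + 0.011×7.88 = 142.1
Vm = 26.1 · ln(0.054805) = 26.1 × (-2.9040) = -75.79 mV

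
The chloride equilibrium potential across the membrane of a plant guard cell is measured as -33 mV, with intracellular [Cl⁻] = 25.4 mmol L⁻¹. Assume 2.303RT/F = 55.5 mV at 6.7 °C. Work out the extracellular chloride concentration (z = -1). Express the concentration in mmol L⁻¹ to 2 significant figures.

100 mmol L⁻¹

Nernst: E = (55.5/-1) · log₁₀([out]/[in]), so log₁₀([out]/[in]) = -33.0 × -1 / 55.5 = 0.5946.
[out]/[in] = 10^(0.5946) = 3.932.
[out] = 3.932 × 25.4 = 99.87 mmol L⁻¹.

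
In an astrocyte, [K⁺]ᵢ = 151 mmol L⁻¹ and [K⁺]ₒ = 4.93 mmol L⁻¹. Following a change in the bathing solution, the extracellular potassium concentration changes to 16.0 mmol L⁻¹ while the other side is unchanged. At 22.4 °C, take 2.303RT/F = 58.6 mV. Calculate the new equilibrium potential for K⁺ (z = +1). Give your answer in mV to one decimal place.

After the shift: [K⁺]_out = 16.0, [K⁺]_in = 151 mmol L⁻¹.
E_new = (58.6/1)·log₁₀(16.0/151) = 58.60 · (-0.9749) = -57.13 mV

-57.1 mV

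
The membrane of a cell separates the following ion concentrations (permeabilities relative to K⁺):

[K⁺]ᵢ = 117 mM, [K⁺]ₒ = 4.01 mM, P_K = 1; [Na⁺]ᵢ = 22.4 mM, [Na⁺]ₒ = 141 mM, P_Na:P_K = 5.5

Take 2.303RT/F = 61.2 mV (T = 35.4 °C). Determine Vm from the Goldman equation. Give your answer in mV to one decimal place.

Vm = 61.2 · log₁₀[(Σ P·[cation]ₒ + Σ P·[anion]ᵢ) / (Σ P·[cation]ᵢ + Σ P·[anion]ₒ)]
Numerator = 1×4.01 + 5.5×141 = 779.5
Denominator = 1×117 + 5.5×22.4 = 240.2
Vm = 61.2 · log₁₀(3.2453) = 61.2 × (0.5112) = 31.29 mV

31.3 mV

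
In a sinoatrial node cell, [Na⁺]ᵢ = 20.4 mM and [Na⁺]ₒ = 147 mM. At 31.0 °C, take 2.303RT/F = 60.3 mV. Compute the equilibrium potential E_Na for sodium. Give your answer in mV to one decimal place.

E = (60.3/z) · log₁₀([Na⁺]_out/[Na⁺]_in) with z = +1.
= (60.3/1) · log₁₀(147/20.4) = 60.30 · log₁₀(7.206)
= 60.30 · (0.8577) = 51.72 mV

51.7 mV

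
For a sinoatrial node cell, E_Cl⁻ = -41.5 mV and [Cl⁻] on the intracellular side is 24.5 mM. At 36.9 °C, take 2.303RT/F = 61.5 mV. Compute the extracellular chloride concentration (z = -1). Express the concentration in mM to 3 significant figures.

116 mM

Nernst: E = (61.5/-1) · log₁₀([out]/[in]), so log₁₀([out]/[in]) = -41.5 × -1 / 61.5 = 0.6748.
[out]/[in] = 10^(0.6748) = 4.729.
[out] = 4.729 × 24.5 = 115.9 mM.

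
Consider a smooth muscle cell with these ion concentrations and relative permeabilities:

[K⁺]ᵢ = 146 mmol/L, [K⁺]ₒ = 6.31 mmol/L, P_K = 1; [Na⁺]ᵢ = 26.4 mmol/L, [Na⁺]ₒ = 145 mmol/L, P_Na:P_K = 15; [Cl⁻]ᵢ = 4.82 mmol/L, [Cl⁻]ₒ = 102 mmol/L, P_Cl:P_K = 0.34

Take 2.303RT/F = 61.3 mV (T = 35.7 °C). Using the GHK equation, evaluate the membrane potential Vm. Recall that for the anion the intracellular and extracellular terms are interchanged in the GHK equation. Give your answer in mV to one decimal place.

35.4 mV

Vm = 61.3 · log₁₀[(Σ P·[cation]ₒ + Σ P·[anion]ᵢ) / (Σ P·[cation]ᵢ + Σ P·[anion]ₒ)]
Numerator = 1×6.31 + 15×145 + 0.34×4.82 = 2183
Denominator = 1×146 + 15×26.4 + 0.34×102 = 576.7
Vm = 61.3 · log₁₀(3.7854) = 61.3 × (0.5781) = 35.44 mV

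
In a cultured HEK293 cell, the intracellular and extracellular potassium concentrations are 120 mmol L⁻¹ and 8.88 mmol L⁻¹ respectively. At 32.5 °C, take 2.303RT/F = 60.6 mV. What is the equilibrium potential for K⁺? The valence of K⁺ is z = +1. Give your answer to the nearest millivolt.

-69 mV

E = (60.6/z) · log₁₀([K⁺]_out/[K⁺]_in) with z = +1.
= (60.6/1) · log₁₀(8.88/120) = 60.60 · log₁₀(0.074)
= 60.60 · (-1.1308) = -68.52 mV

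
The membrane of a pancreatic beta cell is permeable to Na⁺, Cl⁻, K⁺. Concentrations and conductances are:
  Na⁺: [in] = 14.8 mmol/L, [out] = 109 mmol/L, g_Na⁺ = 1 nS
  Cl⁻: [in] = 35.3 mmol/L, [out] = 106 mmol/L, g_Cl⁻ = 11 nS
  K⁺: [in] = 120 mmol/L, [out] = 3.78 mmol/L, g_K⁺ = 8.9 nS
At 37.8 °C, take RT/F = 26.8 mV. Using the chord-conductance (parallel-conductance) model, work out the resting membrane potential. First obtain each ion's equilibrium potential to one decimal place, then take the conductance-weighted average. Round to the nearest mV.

E_Na⁺ = (26.8/1)·ln(109/14.8) = 53.5 mV
E_Cl⁻ = (26.8/-1)·ln(106/35.3) = -29.5 mV
E_K⁺ = (26.8/1)·ln(3.78/120) = -92.7 mV
Vm = (Σ gᵢEᵢ)/(Σ gᵢ) = (1·53.5 + 11·-29.5 + 8.9·-92.7) / (1 + 11 + 8.9)
= -1096.03 / 20.9 = -52.44 mV

-52 mV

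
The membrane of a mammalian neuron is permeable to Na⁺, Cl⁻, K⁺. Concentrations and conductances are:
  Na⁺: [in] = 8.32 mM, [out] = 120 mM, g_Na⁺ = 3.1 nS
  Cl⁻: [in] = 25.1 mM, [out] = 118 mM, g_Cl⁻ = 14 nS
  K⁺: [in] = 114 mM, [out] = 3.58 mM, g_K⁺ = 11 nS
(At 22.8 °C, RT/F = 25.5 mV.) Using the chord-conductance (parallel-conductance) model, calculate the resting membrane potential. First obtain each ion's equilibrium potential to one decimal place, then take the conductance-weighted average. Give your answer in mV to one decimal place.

-46.7 mV

E_Na⁺ = (25.5/1)·ln(120/8.32) = 68.1 mV
E_Cl⁻ = (25.5/-1)·ln(118/25.1) = -39.5 mV
E_K⁺ = (25.5/1)·ln(3.58/114) = -88.3 mV
Vm = (Σ gᵢEᵢ)/(Σ gᵢ) = (3.1·68.1 + 14·-39.5 + 11·-88.3) / (3.1 + 14 + 11)
= -1313.19 / 28.1 = -46.73 mV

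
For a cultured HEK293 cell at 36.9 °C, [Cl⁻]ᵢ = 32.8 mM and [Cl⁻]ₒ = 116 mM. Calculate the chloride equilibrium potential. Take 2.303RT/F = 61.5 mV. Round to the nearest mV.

-34 mV

E = (61.5/z) · log₁₀([Cl⁻]_out/[Cl⁻]_in) with z = -1.
For an anion, dividing by z = -1 reverses the sign.
= (61.5/-1) · log₁₀(116/32.8) = -61.50 · log₁₀(3.537)
= -61.50 · (0.5486) = -33.74 mV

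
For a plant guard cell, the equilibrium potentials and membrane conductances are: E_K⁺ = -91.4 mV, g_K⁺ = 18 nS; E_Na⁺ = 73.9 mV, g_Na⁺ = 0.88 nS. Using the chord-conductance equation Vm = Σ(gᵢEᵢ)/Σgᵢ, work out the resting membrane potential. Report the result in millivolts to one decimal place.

Σ gᵢEᵢ = 18·(-91.4) + 0.88·(73.9) = -1580.17
Σ gᵢ = 18 + 0.88 = 18.88
Vm = -1580.17 / 18.88 = -83.70 mV

-83.7 mV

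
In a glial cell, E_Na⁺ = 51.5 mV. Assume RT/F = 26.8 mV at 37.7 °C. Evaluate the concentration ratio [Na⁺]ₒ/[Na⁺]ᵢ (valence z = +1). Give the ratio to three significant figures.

6.83

ln([out]/[in]) = E·z/(26.8) = 51.5 × 1 / 26.8 = 1.9216
[out]/[in] = e^(1.9216) = 6.832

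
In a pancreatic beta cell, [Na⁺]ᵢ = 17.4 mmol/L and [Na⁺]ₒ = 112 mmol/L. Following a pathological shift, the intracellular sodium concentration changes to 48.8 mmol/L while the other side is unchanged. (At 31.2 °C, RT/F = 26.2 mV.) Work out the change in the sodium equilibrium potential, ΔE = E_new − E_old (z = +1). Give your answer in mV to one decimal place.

-27.0 mV

E_old = (26.2/1)·ln(112/17.4) = 48.79 mV
E_new = (26.2/1)·ln(112/48.8) = 21.77 mV
ΔE = 21.77 − (48.79) = -27.02 mV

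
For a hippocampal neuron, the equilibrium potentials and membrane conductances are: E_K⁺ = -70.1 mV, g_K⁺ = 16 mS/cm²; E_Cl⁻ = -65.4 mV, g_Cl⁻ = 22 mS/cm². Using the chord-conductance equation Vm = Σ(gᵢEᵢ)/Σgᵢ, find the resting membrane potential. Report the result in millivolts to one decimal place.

Σ gᵢEᵢ = 16·(-70.1) + 22·(-65.4) = -2560.40
Σ gᵢ = 16 + 22 = 38
Vm = -2560.40 / 38 = -67.38 mV

-67.4 mV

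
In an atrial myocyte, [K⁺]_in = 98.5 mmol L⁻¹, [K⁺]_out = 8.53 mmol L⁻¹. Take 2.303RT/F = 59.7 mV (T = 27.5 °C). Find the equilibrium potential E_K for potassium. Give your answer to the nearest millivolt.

E = (59.7/z) · log₁₀([K⁺]_out/[K⁺]_in) with z = +1.
= (59.7/1) · log₁₀(8.53/98.5) = 59.70 · log₁₀(0.0866)
= 59.70 · (-1.0625) = -63.43 mV

-63 mV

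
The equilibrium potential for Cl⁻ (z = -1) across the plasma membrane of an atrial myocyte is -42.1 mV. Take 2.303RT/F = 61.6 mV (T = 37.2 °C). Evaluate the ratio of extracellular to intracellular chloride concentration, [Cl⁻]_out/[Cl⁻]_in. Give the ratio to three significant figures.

4.82

log₁₀([out]/[in]) = E·z/(61.6) = -42.1 × -1 / 61.6 = 0.6834
[out]/[in] = 10^(0.6834) = 4.824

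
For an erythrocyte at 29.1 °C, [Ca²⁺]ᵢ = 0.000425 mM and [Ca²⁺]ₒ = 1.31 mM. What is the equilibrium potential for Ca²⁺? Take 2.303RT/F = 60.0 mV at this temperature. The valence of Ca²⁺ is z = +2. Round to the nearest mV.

105 mV

E = (60.0/z) · log₁₀([Ca²⁺]_out/[Ca²⁺]_in) with z = +2.
= (60.0/2) · log₁₀(1.31/0.000425) = 30.00 · log₁₀(3082)
= 30.00 · (3.4889) = 104.67 mV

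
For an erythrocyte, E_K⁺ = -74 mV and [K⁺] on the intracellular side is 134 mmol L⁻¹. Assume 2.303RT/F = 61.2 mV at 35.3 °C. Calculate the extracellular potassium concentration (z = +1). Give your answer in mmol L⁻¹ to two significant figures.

Nernst: E = (61.2/1) · log₁₀([out]/[in]), so log₁₀([out]/[in]) = -74.0 × 1 / 61.2 = -1.2092.
[out]/[in] = 10^(-1.2092) = 0.06178.
[out] = 0.06178 × 134 = 8.279 mmol L⁻¹.

8.3 mmol L⁻¹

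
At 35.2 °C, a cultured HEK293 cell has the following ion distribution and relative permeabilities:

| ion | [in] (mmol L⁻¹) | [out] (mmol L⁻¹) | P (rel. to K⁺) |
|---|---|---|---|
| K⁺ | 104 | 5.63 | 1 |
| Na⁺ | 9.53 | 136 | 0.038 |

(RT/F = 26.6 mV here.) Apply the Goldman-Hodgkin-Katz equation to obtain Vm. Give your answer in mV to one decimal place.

-60.3 mV

Vm = 26.6 · ln[(Σ P·[cation]ₒ + Σ P·[anion]ᵢ) / (Σ P·[cation]ᵢ + Σ P·[anion]ₒ)]
Numerator = 1×5.63 + 0.038×136 = 10.8
Denominator = 1×104 + 0.038×9.53 = 104.4
Vm = 26.6 · ln(0.10347) = 26.6 × (-2.2685) = -60.34 mV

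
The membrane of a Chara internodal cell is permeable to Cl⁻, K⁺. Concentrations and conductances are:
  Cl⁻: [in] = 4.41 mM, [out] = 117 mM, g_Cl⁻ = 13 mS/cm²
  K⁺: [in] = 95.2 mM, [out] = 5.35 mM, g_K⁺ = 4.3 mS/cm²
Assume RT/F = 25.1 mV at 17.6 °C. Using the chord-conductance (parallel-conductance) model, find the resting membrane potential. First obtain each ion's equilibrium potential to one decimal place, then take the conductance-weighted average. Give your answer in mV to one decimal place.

E_Cl⁻ = (25.1/-1)·ln(117/4.41) = -82.3 mV
E_K⁺ = (25.1/1)·ln(5.35/95.2) = -72.3 mV
Vm = (Σ gᵢEᵢ)/(Σ gᵢ) = (13·-82.3 + 4.3·-72.3) / (13 + 4.3)
= -1380.79 / 17.3 = -79.81 mV

-79.8 mV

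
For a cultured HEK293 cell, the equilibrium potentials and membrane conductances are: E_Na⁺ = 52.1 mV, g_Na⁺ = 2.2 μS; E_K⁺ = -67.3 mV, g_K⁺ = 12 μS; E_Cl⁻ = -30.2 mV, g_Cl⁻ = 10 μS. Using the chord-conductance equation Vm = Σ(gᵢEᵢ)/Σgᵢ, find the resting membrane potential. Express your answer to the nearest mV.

-41 mV

Σ gᵢEᵢ = 2.2·(52.1) + 12·(-67.3) + 10·(-30.2) = -994.98
Σ gᵢ = 2.2 + 12 + 10 = 24.2
Vm = -994.98 / 24.2 = -41.11 mV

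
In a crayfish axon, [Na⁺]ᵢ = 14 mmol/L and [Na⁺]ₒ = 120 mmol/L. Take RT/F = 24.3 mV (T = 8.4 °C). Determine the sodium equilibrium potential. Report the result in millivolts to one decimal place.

52.2 mV

E = (24.3/z) · ln([Na⁺]_out/[Na⁺]_in) with z = +1.
= (24.3/1) · ln(120/14) = 24.30 · ln(8.571)
= 24.30 · (2.1484) = 52.21 mV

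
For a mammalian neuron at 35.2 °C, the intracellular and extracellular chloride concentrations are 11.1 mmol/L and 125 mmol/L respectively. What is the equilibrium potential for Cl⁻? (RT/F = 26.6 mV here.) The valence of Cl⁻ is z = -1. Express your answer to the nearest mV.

E = (26.6/z) · ln([Cl⁻]_out/[Cl⁻]_in) with z = -1.
For an anion, dividing by z = -1 reverses the sign.
= (26.6/-1) · ln(125/11.1) = -26.60 · ln(11.26)
= -26.60 · (2.4214) = -64.41 mV

-64 mV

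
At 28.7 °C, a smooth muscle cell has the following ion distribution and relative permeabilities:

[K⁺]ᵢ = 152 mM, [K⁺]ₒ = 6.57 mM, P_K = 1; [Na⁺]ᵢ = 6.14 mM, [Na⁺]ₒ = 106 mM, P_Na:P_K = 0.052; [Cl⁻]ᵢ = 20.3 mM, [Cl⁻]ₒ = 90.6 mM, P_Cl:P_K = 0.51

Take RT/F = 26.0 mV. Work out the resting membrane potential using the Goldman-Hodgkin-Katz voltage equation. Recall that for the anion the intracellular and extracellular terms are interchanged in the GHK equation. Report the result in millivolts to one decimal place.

Vm = 26.0 · ln[(Σ P·[cation]ₒ + Σ P·[anion]ᵢ) / (Σ P·[cation]ᵢ + Σ P·[anion]ₒ)]
Numerator = 1×6.57 + 0.052×106 + 0.51×20.3 = 22.44
Denominator = 1×152 + 0.052×6.14 + 0.51×90.6 = 198.5
Vm = 26.0 · ln(0.11301) = 26.0 × (-2.1803) = -56.69 mV

-56.7 mV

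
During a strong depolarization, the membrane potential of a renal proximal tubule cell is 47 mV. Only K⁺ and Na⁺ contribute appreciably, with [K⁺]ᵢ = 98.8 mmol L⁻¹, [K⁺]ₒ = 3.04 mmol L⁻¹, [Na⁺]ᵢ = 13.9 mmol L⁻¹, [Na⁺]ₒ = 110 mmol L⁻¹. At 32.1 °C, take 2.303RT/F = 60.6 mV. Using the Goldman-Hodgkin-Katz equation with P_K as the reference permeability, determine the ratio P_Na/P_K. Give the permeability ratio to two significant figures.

22

Let α = P_Na/P_K. GHK: Vm = 60.6·log₁₀[(Kₒ + α·Naₒ)/(Kᵢ + α·Naᵢ)].
10^(Vm/60.6) = 10^(47.0/60.6) = 5.9645
So 5.9645·(Kᵢ + α·Naᵢ) = Kₒ + α·Naₒ → α = (5.9645·98.8 − 3.04) / (110.0 − 5.9645·13.9)
α = (589.3 − 3.04) / (110.0 − 82.91) = 586.3/27.09 = 21.64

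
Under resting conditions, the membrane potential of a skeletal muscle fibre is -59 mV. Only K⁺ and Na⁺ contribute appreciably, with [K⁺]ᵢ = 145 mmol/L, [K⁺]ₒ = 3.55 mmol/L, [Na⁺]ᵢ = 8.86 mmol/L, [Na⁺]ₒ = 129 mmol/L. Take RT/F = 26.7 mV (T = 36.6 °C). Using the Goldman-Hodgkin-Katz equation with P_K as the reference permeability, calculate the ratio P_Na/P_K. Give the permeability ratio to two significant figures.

Let α = P_Na/P_K. GHK: Vm = 26.7·ln[(Kₒ + α·Naₒ)/(Kᵢ + α·Naᵢ)].
e^(Vm/26.7) = e^(-59.0/26.7) = 0.10973
So 0.10973·(Kᵢ + α·Naᵢ) = Kₒ + α·Naₒ → α = (0.10973·145.0 − 3.55) / (129.0 − 0.10973·8.86)
α = (15.91 − 3.55) / (129.0 − 0.9722) = 12.36/128 = 0.09655

0.097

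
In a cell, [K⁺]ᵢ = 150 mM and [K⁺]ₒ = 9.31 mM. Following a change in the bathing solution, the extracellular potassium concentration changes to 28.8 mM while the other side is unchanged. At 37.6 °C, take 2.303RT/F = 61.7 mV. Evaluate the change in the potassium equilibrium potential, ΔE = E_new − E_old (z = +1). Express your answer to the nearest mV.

E_old = (61.7/1)·log₁₀(9.31/150) = -74.48 mV
E_new = (61.7/1)·log₁₀(28.8/150) = -44.22 mV
ΔE = -44.22 − (-74.48) = 30.26 mV

30 mV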